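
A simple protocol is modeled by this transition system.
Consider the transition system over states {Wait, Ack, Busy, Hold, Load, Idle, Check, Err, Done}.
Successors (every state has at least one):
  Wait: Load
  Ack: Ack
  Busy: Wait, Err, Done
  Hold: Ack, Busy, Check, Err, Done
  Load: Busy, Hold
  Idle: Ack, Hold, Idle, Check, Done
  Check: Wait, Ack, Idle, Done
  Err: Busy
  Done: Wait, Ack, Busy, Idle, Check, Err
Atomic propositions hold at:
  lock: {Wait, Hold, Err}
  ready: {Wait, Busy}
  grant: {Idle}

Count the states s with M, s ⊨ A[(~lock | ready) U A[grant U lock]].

3

Sat(~lock) = {Ack, Busy, Load, Idle, Check, Done}
Sat(~lock | ready) = {Wait, Ack, Busy, Load, Idle, Check, Done}
A[grant U lock]: least fixpoint, start Z0 = Sat(lock) = {Wait, Hold, Err}, add states in Sat(grant) with every successor in Z. Already a fixed point.
Sat(A[grant U lock]) = {Wait, Hold, Err}
A[(~lock | ready) U A[grant U lock]]: least fixpoint, start Z0 = Sat(A[grant U lock]) = {Wait, Hold, Err}, add states in Sat(~lock | ready) with every successor in Z. Already a fixed point.
Sat(A[(~lock | ready) U A[grant U lock]]) = {Wait, Hold, Err}
|Sat(A[(~lock | ready) U A[grant U lock]])| = |{Wait, Hold, Err}| = 3.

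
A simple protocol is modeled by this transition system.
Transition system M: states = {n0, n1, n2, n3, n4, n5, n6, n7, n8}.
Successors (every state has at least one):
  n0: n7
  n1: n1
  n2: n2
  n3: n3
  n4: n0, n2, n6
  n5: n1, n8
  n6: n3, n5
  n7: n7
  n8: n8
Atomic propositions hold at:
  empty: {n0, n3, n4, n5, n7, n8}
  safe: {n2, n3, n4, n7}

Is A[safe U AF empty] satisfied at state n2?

AF empty: least fixpoint, start Z0 = {n0, n3, n4, n5, n7, n8}, add states with every successor in Z. Z1 = {n0, n3, n4, n5, n6, n7, n8}; fixed.
Sat(AF empty) = {n0, n3, n4, n5, n6, n7, n8}
A[safe U AF empty]: least fixpoint, start Z0 = Sat(AF empty) = {n0, n3, n4, n5, n6, n7, n8}, add states in Sat(safe) with every successor in Z. Already a fixed point.
Sat(A[safe U AF empty]) = {n0, n3, n4, n5, n6, n7, n8}
n2 ∉ Sat(A[safe U AF empty]) = {n0, n3, n4, n5, n6, n7, n8}, so the formula does not hold at n2.

No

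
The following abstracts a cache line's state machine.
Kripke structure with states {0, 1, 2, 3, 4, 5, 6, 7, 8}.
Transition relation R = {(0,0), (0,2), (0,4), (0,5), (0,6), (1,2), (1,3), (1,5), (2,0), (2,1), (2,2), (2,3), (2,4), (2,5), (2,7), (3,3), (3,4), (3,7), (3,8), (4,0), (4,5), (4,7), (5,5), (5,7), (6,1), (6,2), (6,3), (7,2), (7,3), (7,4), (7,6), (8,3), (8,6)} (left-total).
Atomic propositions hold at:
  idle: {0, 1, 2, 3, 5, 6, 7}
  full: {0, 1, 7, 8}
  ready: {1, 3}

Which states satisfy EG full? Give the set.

{0}

EG full: greatest fixpoint, start Z0 = {0, 1, 7, 8}, keep only states in Sat with some successor in Z. Z1 = {0}; fixed.
Sat(EG full) = {0}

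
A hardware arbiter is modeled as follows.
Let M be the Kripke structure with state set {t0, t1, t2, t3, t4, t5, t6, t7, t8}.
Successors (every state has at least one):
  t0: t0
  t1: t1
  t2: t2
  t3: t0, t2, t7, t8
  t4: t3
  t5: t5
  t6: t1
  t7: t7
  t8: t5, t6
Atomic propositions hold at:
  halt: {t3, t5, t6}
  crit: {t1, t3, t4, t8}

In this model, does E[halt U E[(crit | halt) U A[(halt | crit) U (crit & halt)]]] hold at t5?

Sat(crit | halt) = {t1, t3, t4, t5, t6, t8}
Sat(halt | crit) = {t1, t3, t4, t5, t6, t8}
Sat(crit & halt) = {t3}
A[(halt | crit) U (crit & halt)]: least fixpoint, start Z0 = Sat((crit & halt)) = {t3}, add states in Sat(halt | crit) with every successor in Z. Z1 = {t3, t4}; fixed.
Sat(A[(halt | crit) U (crit & halt)]) = {t3, t4}
E[(crit | halt) U A[(halt | crit) U (crit & halt)]]: least fixpoint, start Z0 = Sat(A[(halt | crit) U (crit & halt)]) = {t3, t4}, add states in Sat(crit | halt) with some successor in Z. Already a fixed point.
Sat(E[(crit | halt) U A[(halt | crit) U (crit & halt)]]) = {t3, t4}
E[halt U E[(crit | halt) U A[(halt | crit) U (crit & halt)]]]: least fixpoint, start Z0 = Sat(E[(crit | halt) U A[(halt | crit) U (crit & halt)]]) = {t3, t4}, add states in Sat(halt) with some successor in Z. Already a fixed point.
Sat(E[halt U E[(crit | halt) U A[(halt | crit) U (crit & halt)]]]) = {t3, t4}
t5 ∉ Sat(E[halt U E[(crit | halt) U A[(halt | crit) U (crit & halt)]]]) = {t3, t4}, so the formula does not hold at t5.

No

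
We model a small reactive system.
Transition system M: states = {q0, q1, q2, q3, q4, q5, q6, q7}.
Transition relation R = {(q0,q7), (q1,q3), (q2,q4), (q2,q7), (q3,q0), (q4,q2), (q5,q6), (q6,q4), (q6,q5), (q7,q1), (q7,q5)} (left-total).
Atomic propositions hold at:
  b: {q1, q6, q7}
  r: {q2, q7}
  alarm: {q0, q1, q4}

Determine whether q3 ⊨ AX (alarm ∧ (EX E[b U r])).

E[b U r]: least fixpoint, start Z0 = Sat(r) = {q2, q7}, add states in Sat(b) with some successor in Z. Already a fixed point.
Sat(E[b U r]) = {q2, q7}
Sat(EX E[b U r]) = {s : some successor in {q2, q7}} = {q0, q2, q4}
Sat(alarm ∧ (EX E[b U r])) = {q0, q4}
Sat(AX (alarm ∧ (EX E[b U r]))) = {s : every successor in {q0, q4}} = {q3}
q3 ∈ Sat(AX (alarm ∧ (EX E[b U r]))) = {q3}, so the formula holds at q3.

Yes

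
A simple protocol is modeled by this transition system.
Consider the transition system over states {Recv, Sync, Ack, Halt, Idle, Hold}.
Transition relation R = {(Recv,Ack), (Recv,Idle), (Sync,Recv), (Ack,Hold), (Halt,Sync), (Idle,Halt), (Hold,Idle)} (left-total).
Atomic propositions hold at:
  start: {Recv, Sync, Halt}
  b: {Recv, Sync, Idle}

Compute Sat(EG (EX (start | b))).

{Recv, Sync, Halt, Idle, Hold}

Sat(start | b) = {Recv, Sync, Halt, Idle}
Sat(EX (start | b)) = {s : some successor in {Recv, Sync, Halt, Idle}} = {Recv, Sync, Halt, Idle, Hold}
EG (EX (start | b)): greatest fixpoint, start Z0 = {Recv, Sync, Halt, Idle, Hold}, keep only states in Sat with some successor in Z. Already a fixed point.
Sat(EG (EX (start | b))) = {Recv, Sync, Halt, Idle, Hold}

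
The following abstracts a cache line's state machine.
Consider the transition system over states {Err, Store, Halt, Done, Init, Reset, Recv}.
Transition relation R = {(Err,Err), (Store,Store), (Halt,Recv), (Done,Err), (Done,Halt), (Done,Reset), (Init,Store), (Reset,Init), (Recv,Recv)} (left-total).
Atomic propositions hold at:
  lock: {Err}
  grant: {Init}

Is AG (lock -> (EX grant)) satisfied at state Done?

Sat(EX grant) = {s : some successor in {Init}} = {Reset}
Sat(lock -> (EX grant)) = {Store, Halt, Done, Init, Reset, Recv}
AG (lock -> (EX grant)): greatest fixpoint, start Z0 = {Store, Halt, Done, Init, Reset, Recv}, keep only states in Sat with every successor in Z. Z1 = {Store, Halt, Init, Reset, Recv}; fixed.
Sat(AG (lock -> (EX grant))) = {Store, Halt, Init, Reset, Recv}
Done ∉ Sat(AG (lock -> (EX grant))) = {Store, Halt, Init, Reset, Recv}, so the formula does not hold at Done.

No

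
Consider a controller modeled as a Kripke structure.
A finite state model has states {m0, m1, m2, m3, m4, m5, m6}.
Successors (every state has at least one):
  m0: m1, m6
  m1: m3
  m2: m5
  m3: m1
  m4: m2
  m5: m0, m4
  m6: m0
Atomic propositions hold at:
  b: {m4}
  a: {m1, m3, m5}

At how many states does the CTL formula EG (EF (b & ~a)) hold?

3

Sat(~a) = {m0, m2, m4, m6}
Sat(b & ~a) = {m4}
EF (b & ~a): least fixpoint, start Z0 = {m4}, add states with some successor in Z. Z1 = {m4, m5}; Z2 = {m2, m4, m5}; fixed.
Sat(EF (b & ~a)) = {m2, m4, m5}
EG (EF (b & ~a)): greatest fixpoint, start Z0 = {m2, m4, m5}, keep only states in Sat with some successor in Z. Already a fixed point.
Sat(EG (EF (b & ~a))) = {m2, m4, m5}
|Sat(EG (EF (b & ~a)))| = |{m2, m4, m5}| = 3.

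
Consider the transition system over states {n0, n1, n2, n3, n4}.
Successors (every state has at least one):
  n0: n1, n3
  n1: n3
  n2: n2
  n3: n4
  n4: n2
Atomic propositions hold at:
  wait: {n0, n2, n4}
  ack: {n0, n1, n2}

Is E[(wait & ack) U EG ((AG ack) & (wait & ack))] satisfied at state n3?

No

Sat(wait & ack) = {n0, n2}
AG ack: greatest fixpoint, start Z0 = {n0, n1, n2}, keep only states in Sat with every successor in Z. Z1 = {n2}; fixed.
Sat(AG ack) = {n2}
Sat((AG ack) & (wait & ack)) = {n2}
EG ((AG ack) & (wait & ack)): greatest fixpoint, start Z0 = {n2}, keep only states in Sat with some successor in Z. Already a fixed point.
Sat(EG ((AG ack) & (wait & ack))) = {n2}
E[(wait & ack) U EG ((AG ack) & (wait & ack))]: least fixpoint, start Z0 = Sat(EG ((AG ack) & (wait & ack))) = {n2}, add states in Sat(wait & ack) with some successor in Z. Already a fixed point.
Sat(E[(wait & ack) U EG ((AG ack) & (wait & ack))]) = {n2}
n3 ∉ Sat(E[(wait & ack) U EG ((AG ack) & (wait & ack))]) = {n2}, so the formula does not hold at n3.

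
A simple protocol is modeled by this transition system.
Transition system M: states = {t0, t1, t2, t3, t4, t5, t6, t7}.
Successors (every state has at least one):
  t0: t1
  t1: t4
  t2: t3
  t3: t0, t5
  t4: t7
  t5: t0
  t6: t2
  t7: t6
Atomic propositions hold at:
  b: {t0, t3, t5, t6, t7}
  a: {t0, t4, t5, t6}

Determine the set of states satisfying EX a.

Sat(EX a) = {s : some successor in {t0, t4, t5, t6}} = {t1, t3, t5, t7}

{t1, t3, t5, t7}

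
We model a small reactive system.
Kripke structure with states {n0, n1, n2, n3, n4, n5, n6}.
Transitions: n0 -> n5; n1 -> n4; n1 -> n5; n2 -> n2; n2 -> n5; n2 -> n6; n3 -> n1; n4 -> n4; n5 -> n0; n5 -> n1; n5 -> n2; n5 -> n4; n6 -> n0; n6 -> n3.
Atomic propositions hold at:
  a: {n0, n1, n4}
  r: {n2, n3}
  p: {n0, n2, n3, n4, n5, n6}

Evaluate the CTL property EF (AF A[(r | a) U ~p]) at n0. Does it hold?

Yes

Sat(r | a) = {n0, n1, n2, n3, n4}
Sat(~p) = {n1}
A[(r | a) U ~p]: least fixpoint, start Z0 = Sat(~p) = {n1}, add states in Sat(r | a) with every successor in Z. Z1 = {n1, n3}; fixed.
Sat(A[(r | a) U ~p]) = {n1, n3}
AF A[(r | a) U ~p]: least fixpoint, start Z0 = {n1, n3}, add states with every successor in Z. Already a fixed point.
Sat(AF A[(r | a) U ~p]) = {n1, n3}
EF (AF A[(r | a) U ~p]): least fixpoint, start Z0 = {n1, n3}, add states with some successor in Z. Z1 = {n1, n3, n5, n6}; Z2 = {n0, n1, n2, n3, n5, n6}; fixed.
Sat(EF (AF A[(r | a) U ~p])) = {n0, n1, n2, n3, n5, n6}
n0 ∈ Sat(EF (AF A[(r | a) U ~p])) = {n0, n1, n2, n3, n5, n6}, so the formula holds at n0.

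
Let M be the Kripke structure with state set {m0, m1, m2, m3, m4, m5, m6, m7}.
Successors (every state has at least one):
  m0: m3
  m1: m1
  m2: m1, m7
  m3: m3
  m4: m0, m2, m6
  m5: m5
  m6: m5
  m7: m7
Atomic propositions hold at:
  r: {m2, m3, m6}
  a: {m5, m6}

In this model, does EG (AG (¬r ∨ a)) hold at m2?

No

Sat(¬r) = {m0, m1, m4, m5, m7}
Sat(¬r ∨ a) = {m0, m1, m4, m5, m6, m7}
AG (¬r ∨ a): greatest fixpoint, start Z0 = {m0, m1, m4, m5, m6, m7}, keep only states in Sat with every successor in Z. Z1 = {m1, m5, m6, m7}; fixed.
Sat(AG (¬r ∨ a)) = {m1, m5, m6, m7}
EG (AG (¬r ∨ a)): greatest fixpoint, start Z0 = {m1, m5, m6, m7}, keep only states in Sat with some successor in Z. Already a fixed point.
Sat(EG (AG (¬r ∨ a))) = {m1, m5, m6, m7}
m2 ∉ Sat(EG (AG (¬r ∨ a))) = {m1, m5, m6, m7}, so the formula does not hold at m2.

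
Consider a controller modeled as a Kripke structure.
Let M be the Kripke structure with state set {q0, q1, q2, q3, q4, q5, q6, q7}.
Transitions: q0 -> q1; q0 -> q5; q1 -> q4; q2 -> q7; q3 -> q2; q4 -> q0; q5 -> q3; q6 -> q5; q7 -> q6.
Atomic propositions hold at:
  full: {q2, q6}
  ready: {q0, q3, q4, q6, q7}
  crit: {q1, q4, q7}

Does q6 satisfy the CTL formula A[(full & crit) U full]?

Yes

Sat(full & crit) = ∅
A[(full & crit) U full]: least fixpoint, start Z0 = Sat(full) = {q2, q6}, add states in Sat(full & crit) with every successor in Z. Already a fixed point.
Sat(A[(full & crit) U full]) = {q2, q6}
q6 ∈ Sat(A[(full & crit) U full]) = {q2, q6}, so the formula holds at q6.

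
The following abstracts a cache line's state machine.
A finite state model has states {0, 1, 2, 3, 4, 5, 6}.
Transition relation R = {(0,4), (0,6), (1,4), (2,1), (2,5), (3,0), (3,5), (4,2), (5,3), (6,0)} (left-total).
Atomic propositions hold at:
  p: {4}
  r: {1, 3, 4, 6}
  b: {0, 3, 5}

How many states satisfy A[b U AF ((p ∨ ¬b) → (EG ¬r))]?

4

Sat(¬b) = {1, 2, 4, 6}
Sat(p ∨ ¬b) = {1, 2, 4, 6}
Sat(¬r) = {0, 2, 5}
EG ¬r: greatest fixpoint, start Z0 = {0, 2, 5}, keep only states in Sat with some successor in Z. Z1 = {2}; Z2 = ∅; fixed.
Sat(EG ¬r) = ∅
Sat((p ∨ ¬b) → (EG ¬r)) = {0, 3, 5}
AF ((p ∨ ¬b) → (EG ¬r)): least fixpoint, start Z0 = {0, 3, 5}, add states with every successor in Z. Z1 = {0, 3, 5, 6}; fixed.
Sat(AF ((p ∨ ¬b) → (EG ¬r))) = {0, 3, 5, 6}
A[b U AF ((p ∨ ¬b) → (EG ¬r))]: least fixpoint, start Z0 = Sat(AF ((p ∨ ¬b) → (EG ¬r))) = {0, 3, 5, 6}, add states in Sat(b) with every successor in Z. Already a fixed point.
Sat(A[b U AF ((p ∨ ¬b) → (EG ¬r))]) = {0, 3, 5, 6}
|Sat(A[b U AF ((p ∨ ¬b) → (EG ¬r))])| = |{0, 3, 5, 6}| = 4.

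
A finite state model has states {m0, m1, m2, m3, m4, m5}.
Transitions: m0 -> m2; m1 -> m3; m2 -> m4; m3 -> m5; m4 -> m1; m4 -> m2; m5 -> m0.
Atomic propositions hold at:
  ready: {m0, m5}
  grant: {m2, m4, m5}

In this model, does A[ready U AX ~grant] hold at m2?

Sat(~grant) = {m0, m1, m3}
Sat(AX ~grant) = {s : every successor in {m0, m1, m3}} = {m1, m5}
A[ready U AX ~grant]: least fixpoint, start Z0 = Sat(AX ~grant) = {m1, m5}, add states in Sat(ready) with every successor in Z. Already a fixed point.
Sat(A[ready U AX ~grant]) = {m1, m5}
m2 ∉ Sat(A[ready U AX ~grant]) = {m1, m5}, so the formula does not hold at m2.

No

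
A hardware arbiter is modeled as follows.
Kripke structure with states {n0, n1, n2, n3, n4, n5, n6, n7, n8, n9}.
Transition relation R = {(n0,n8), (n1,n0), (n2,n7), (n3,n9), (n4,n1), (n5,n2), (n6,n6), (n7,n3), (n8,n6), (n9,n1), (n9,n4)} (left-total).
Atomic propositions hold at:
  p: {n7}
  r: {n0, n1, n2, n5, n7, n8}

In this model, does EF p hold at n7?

Yes

EF p: least fixpoint, start Z0 = {n7}, add states with some successor in Z. Z1 = {n2, n7}; Z2 = {n2, n5, n7}; fixed.
Sat(EF p) = {n2, n5, n7}
n7 ∈ Sat(EF p) = {n2, n5, n7}, so the formula holds at n7.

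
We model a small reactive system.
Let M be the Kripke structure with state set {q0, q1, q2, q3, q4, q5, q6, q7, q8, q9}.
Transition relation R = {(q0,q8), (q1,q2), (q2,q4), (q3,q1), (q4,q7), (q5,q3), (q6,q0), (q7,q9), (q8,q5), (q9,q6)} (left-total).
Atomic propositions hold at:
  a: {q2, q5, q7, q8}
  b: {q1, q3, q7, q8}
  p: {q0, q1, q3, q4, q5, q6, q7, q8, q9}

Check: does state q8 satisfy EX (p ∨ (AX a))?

Yes

Sat(AX a) = {s : every successor in {q2, q5, q7, q8}} = {q0, q1, q4, q8}
Sat(p ∨ (AX a)) = {q0, q1, q3, q4, q5, q6, q7, q8, q9}
Sat(EX (p ∨ (AX a))) = {s : some successor in {q0, q1, q3, q4, q5, q6, q7, q8, q9}} = {q0, q2, q3, q4, q5, q6, q7, q8, q9}
q8 ∈ Sat(EX (p ∨ (AX a))) = {q0, q2, q3, q4, q5, q6, q7, q8, q9}, so the formula holds at q8.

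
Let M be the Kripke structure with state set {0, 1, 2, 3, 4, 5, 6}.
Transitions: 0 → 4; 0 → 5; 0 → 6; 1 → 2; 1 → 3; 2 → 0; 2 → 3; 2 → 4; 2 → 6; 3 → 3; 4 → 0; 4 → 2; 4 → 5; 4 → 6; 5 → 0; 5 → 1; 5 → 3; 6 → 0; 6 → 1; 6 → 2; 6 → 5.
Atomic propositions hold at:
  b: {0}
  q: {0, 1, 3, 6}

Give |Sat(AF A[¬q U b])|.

1

Sat(¬q) = {2, 4, 5}
A[¬q U b]: least fixpoint, start Z0 = Sat(b) = {0}, add states in Sat(¬q) with every successor in Z. Already a fixed point.
Sat(A[¬q U b]) = {0}
AF A[¬q U b]: least fixpoint, start Z0 = {0}, add states with every successor in Z. Already a fixed point.
Sat(AF A[¬q U b]) = {0}
|Sat(AF A[¬q U b])| = |{0}| = 1.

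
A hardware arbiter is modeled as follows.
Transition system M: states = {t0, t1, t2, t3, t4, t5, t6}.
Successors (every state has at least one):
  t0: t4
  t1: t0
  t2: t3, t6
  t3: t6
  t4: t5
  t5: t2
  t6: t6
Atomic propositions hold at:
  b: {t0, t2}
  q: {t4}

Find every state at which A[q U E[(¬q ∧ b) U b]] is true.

{t0, t2}

Sat(¬q) = {t0, t1, t2, t3, t5, t6}
Sat(¬q ∧ b) = {t0, t2}
E[(¬q ∧ b) U b]: least fixpoint, start Z0 = Sat(b) = {t0, t2}, add states in Sat(¬q ∧ b) with some successor in Z. Already a fixed point.
Sat(E[(¬q ∧ b) U b]) = {t0, t2}
A[q U E[(¬q ∧ b) U b]]: least fixpoint, start Z0 = Sat(E[(¬q ∧ b) U b]) = {t0, t2}, add states in Sat(q) with every successor in Z. Already a fixed point.
Sat(A[q U E[(¬q ∧ b) U b]]) = {t0, t2}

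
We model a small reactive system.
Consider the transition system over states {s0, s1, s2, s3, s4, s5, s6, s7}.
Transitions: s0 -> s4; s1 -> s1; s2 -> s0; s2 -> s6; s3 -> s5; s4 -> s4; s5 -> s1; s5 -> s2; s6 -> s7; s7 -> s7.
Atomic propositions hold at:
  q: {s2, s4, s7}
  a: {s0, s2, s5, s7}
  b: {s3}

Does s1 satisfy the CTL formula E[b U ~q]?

Sat(~q) = {s0, s1, s3, s5, s6}
E[b U ~q]: least fixpoint, start Z0 = Sat(~q) = {s0, s1, s3, s5, s6}, add states in Sat(b) with some successor in Z. Already a fixed point.
Sat(E[b U ~q]) = {s0, s1, s3, s5, s6}
s1 ∈ Sat(E[b U ~q]) = {s0, s1, s3, s5, s6}, so the formula holds at s1.

Yes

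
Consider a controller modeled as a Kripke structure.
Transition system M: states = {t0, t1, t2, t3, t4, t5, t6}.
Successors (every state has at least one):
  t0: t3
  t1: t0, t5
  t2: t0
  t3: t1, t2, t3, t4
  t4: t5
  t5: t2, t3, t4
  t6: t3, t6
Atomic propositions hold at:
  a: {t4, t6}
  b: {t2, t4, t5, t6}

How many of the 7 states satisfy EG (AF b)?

3

AF b: least fixpoint, start Z0 = {t2, t4, t5, t6}, add states with every successor in Z. Already a fixed point.
Sat(AF b) = {t2, t4, t5, t6}
EG (AF b): greatest fixpoint, start Z0 = {t2, t4, t5, t6}, keep only states in Sat with some successor in Z. Z1 = {t4, t5, t6}; fixed.
Sat(EG (AF b)) = {t4, t5, t6}
|Sat(EG (AF b))| = |{t4, t5, t6}| = 3.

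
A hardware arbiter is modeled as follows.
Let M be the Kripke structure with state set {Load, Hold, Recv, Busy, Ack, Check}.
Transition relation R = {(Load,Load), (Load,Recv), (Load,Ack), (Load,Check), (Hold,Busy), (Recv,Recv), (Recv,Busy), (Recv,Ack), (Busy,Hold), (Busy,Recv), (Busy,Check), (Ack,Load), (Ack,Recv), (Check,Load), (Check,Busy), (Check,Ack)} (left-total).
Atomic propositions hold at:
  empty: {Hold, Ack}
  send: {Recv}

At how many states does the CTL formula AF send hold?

AF send: least fixpoint, start Z0 = {Recv}, add states with every successor in Z. Already a fixed point.
Sat(AF send) = {Recv}
|Sat(AF send)| = |{Recv}| = 1.

1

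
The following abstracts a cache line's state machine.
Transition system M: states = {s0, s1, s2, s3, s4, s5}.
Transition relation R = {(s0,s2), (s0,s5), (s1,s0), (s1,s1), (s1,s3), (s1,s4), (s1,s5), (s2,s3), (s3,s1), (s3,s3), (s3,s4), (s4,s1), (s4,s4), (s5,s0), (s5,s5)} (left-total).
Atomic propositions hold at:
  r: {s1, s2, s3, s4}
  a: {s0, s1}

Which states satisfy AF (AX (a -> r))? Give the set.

Sat(a -> r) = {s1, s2, s3, s4, s5}
Sat(AX (a -> r)) = {s : every successor in {s1, s2, s3, s4, s5}} = {s0, s2, s3, s4}
AF (AX (a -> r)): least fixpoint, start Z0 = {s0, s2, s3, s4}, add states with every successor in Z. Already a fixed point.
Sat(AF (AX (a -> r))) = {s0, s2, s3, s4}

{s0, s2, s3, s4}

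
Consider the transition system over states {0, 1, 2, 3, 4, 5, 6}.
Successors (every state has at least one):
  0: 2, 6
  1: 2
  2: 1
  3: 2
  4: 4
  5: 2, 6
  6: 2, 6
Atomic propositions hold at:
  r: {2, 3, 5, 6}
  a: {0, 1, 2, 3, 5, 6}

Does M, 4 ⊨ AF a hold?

AF a: least fixpoint, start Z0 = {0, 1, 2, 3, 5, 6}, add states with every successor in Z. Already a fixed point.
Sat(AF a) = {0, 1, 2, 3, 5, 6}
4 ∉ Sat(AF a) = {0, 1, 2, 3, 5, 6}, so the formula does not hold at 4.

No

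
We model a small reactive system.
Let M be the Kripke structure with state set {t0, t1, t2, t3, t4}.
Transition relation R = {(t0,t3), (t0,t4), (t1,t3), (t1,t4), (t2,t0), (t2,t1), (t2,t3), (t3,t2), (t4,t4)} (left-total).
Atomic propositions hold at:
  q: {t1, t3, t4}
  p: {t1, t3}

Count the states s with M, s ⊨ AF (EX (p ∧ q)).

4

Sat(p ∧ q) = {t1, t3}
Sat(EX (p ∧ q)) = {s : some successor in {t1, t3}} = {t0, t1, t2}
AF (EX (p ∧ q)): least fixpoint, start Z0 = {t0, t1, t2}, add states with every successor in Z. Z1 = {t0, t1, t2, t3}; fixed.
Sat(AF (EX (p ∧ q))) = {t0, t1, t2, t3}
|Sat(AF (EX (p ∧ q)))| = |{t0, t1, t2, t3}| = 4.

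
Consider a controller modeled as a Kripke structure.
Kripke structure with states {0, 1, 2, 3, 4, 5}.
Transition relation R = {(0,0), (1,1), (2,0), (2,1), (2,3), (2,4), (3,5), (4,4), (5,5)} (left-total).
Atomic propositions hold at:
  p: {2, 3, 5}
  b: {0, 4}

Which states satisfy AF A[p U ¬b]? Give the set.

{1, 2, 3, 5}

Sat(¬b) = {1, 2, 3, 5}
A[p U ¬b]: least fixpoint, start Z0 = Sat(¬b) = {1, 2, 3, 5}, add states in Sat(p) with every successor in Z. Already a fixed point.
Sat(A[p U ¬b]) = {1, 2, 3, 5}
AF A[p U ¬b]: least fixpoint, start Z0 = {1, 2, 3, 5}, add states with every successor in Z. Already a fixed point.
Sat(AF A[p U ¬b]) = {1, 2, 3, 5}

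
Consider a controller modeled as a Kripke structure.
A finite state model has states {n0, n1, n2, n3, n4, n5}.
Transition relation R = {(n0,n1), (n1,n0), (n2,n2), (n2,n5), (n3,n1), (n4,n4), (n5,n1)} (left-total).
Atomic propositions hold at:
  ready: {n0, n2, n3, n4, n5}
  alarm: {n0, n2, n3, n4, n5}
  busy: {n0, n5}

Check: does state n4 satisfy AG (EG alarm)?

Yes

EG alarm: greatest fixpoint, start Z0 = {n0, n2, n3, n4, n5}, keep only states in Sat with some successor in Z. Z1 = {n2, n4}; fixed.
Sat(EG alarm) = {n2, n4}
AG (EG alarm): greatest fixpoint, start Z0 = {n2, n4}, keep only states in Sat with every successor in Z. Z1 = {n4}; fixed.
Sat(AG (EG alarm)) = {n4}
n4 ∈ Sat(AG (EG alarm)) = {n4}, so the formula holds at n4.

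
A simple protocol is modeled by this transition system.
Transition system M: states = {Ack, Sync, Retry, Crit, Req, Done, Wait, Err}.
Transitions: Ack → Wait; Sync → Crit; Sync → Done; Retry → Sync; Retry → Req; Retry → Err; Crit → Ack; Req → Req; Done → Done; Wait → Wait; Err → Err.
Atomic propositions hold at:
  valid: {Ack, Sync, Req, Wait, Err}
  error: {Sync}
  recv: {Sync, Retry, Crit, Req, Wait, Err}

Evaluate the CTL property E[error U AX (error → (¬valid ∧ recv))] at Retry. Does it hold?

Sat(¬valid) = {Retry, Crit, Done}
Sat(¬valid ∧ recv) = {Retry, Crit}
Sat(error → (¬valid ∧ recv)) = {Ack, Retry, Crit, Req, Done, Wait, Err}
Sat(AX (error → (¬valid ∧ recv))) = {s : every successor in {Ack, Retry, Crit, Req, Done, Wait, Err}} = {Ack, Sync, Crit, Req, Done, Wait, Err}
E[error U AX (error → (¬valid ∧ recv))]: least fixpoint, start Z0 = Sat(AX (error → (¬valid ∧ recv))) = {Ack, Sync, Crit, Req, Done, Wait, Err}, add states in Sat(error) with some successor in Z. Already a fixed point.
Sat(E[error U AX (error → (¬valid ∧ recv))]) = {Ack, Sync, Crit, Req, Done, Wait, Err}
Retry ∉ Sat(E[error U AX (error → (¬valid ∧ recv))]) = {Ack, Sync, Crit, Req, Done, Wait, Err}, so the formula does not hold at Retry.

No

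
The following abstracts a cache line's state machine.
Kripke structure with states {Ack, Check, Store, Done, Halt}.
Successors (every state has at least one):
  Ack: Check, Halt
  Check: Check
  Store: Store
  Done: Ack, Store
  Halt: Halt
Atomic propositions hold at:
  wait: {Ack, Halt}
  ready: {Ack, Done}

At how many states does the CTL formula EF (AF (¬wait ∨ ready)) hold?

Sat(¬wait) = {Check, Store, Done}
Sat(¬wait ∨ ready) = {Ack, Check, Store, Done}
AF (¬wait ∨ ready): least fixpoint, start Z0 = {Ack, Check, Store, Done}, add states with every successor in Z. Already a fixed point.
Sat(AF (¬wait ∨ ready)) = {Ack, Check, Store, Done}
EF (AF (¬wait ∨ ready)): least fixpoint, start Z0 = {Ack, Check, Store, Done}, add states with some successor in Z. Already a fixed point.
Sat(EF (AF (¬wait ∨ ready))) = {Ack, Check, Store, Done}
|Sat(EF (AF (¬wait ∨ ready)))| = |{Ack, Check, Store, Done}| = 4.

4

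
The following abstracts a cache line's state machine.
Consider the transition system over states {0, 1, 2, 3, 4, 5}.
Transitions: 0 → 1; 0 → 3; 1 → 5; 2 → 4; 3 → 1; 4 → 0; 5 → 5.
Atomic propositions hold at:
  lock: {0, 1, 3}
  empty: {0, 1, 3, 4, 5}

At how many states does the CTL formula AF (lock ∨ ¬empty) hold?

5

Sat(¬empty) = {2}
Sat(lock ∨ ¬empty) = {0, 1, 2, 3}
AF (lock ∨ ¬empty): least fixpoint, start Z0 = {0, 1, 2, 3}, add states with every successor in Z. Z1 = {0, 1, 2, 3, 4}; fixed.
Sat(AF (lock ∨ ¬empty)) = {0, 1, 2, 3, 4}
|Sat(AF (lock ∨ ¬empty))| = |{0, 1, 2, 3, 4}| = 5.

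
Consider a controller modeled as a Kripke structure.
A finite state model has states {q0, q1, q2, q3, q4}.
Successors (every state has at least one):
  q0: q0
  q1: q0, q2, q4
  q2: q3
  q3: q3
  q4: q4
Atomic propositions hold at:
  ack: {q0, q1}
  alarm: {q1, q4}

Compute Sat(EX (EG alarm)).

{q1, q4}

EG alarm: greatest fixpoint, start Z0 = {q1, q4}, keep only states in Sat with some successor in Z. Already a fixed point.
Sat(EG alarm) = {q1, q4}
Sat(EX (EG alarm)) = {s : some successor in {q1, q4}} = {q1, q4}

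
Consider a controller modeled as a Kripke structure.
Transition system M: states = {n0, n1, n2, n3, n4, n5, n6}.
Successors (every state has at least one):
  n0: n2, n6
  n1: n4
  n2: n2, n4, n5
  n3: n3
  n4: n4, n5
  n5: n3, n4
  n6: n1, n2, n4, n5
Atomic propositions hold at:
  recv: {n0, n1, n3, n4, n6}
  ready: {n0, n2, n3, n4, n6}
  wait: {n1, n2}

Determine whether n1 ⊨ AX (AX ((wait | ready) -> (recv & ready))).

Yes

Sat(wait | ready) = {n0, n1, n2, n3, n4, n6}
Sat(recv & ready) = {n0, n3, n4, n6}
Sat((wait | ready) -> (recv & ready)) = {n0, n3, n4, n5, n6}
Sat(AX ((wait | ready) -> (recv & ready))) = {s : every successor in {n0, n3, n4, n5, n6}} = {n1, n3, n4, n5}
Sat(AX (AX ((wait | ready) -> (recv & ready)))) = {s : every successor in {n1, n3, n4, n5}} = {n1, n3, n4, n5}
n1 ∈ Sat(AX (AX ((wait | ready) -> (recv & ready)))) = {n1, n3, n4, n5}, so the formula holds at n1.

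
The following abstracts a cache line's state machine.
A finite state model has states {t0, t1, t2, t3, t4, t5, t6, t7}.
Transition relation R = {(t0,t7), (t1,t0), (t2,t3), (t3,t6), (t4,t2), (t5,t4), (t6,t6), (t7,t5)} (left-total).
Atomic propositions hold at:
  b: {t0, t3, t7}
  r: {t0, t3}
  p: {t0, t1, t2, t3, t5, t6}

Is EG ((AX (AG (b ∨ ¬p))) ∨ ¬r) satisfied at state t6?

Sat(¬p) = {t4, t7}
Sat(b ∨ ¬p) = {t0, t3, t4, t7}
AG (b ∨ ¬p): greatest fixpoint, start Z0 = {t0, t3, t4, t7}, keep only states in Sat with every successor in Z. Z1 = {t0}; Z2 = ∅; fixed.
Sat(AG (b ∨ ¬p)) = ∅
Sat(AX (AG (b ∨ ¬p))) = {s : every successor in ∅} = ∅
Sat(¬r) = {t1, t2, t4, t5, t6, t7}
Sat((AX (AG (b ∨ ¬p))) ∨ ¬r) = {t1, t2, t4, t5, t6, t7}
EG ((AX (AG (b ∨ ¬p))) ∨ ¬r): greatest fixpoint, start Z0 = {t1, t2, t4, t5, t6, t7}, keep only states in Sat with some successor in Z. Z1 = {t4, t5, t6, t7}; Z2 = {t5, t6, t7}; Z3 = {t6, t7}; Z4 = {t6}; fixed.
Sat(EG ((AX (AG (b ∨ ¬p))) ∨ ¬r)) = {t6}
t6 ∈ Sat(EG ((AX (AG (b ∨ ¬p))) ∨ ¬r)) = {t6}, so the formula holds at t6.

Yes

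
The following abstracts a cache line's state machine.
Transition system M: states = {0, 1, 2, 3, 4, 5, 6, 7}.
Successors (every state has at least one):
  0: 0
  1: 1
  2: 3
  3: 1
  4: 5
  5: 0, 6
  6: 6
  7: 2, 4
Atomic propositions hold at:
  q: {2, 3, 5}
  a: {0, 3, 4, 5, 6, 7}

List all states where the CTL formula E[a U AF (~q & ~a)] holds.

Sat(~q) = {0, 1, 4, 6, 7}
Sat(~a) = {1, 2}
Sat(~q & ~a) = {1}
AF (~q & ~a): least fixpoint, start Z0 = {1}, add states with every successor in Z. Z1 = {1, 3}; Z2 = {1, 2, 3}; fixed.
Sat(AF (~q & ~a)) = {1, 2, 3}
E[a U AF (~q & ~a)]: least fixpoint, start Z0 = Sat(AF (~q & ~a)) = {1, 2, 3}, add states in Sat(a) with some successor in Z. Z1 = {1, 2, 3, 7}; fixed.
Sat(E[a U AF (~q & ~a)]) = {1, 2, 3, 7}

{1, 2, 3, 7}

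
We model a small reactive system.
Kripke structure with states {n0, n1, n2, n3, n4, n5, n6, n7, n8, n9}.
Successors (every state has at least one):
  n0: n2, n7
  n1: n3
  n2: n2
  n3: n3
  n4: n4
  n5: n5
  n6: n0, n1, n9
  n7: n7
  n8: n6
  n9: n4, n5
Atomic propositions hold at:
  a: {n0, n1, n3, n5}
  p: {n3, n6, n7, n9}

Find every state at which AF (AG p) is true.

{n1, n3, n7}

AG p: greatest fixpoint, start Z0 = {n3, n6, n7, n9}, keep only states in Sat with every successor in Z. Z1 = {n3, n7}; fixed.
Sat(AG p) = {n3, n7}
AF (AG p): least fixpoint, start Z0 = {n3, n7}, add states with every successor in Z. Z1 = {n1, n3, n7}; fixed.
Sat(AF (AG p)) = {n1, n3, n7}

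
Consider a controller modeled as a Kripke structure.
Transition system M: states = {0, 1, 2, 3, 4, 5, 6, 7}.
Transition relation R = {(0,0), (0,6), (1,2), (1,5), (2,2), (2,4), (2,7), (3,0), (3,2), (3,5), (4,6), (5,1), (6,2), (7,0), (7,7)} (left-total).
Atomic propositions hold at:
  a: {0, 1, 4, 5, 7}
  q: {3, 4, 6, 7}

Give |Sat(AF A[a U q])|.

4

A[a U q]: least fixpoint, start Z0 = Sat(q) = {3, 4, 6, 7}, add states in Sat(a) with every successor in Z. Already a fixed point.
Sat(A[a U q]) = {3, 4, 6, 7}
AF A[a U q]: least fixpoint, start Z0 = {3, 4, 6, 7}, add states with every successor in Z. Already a fixed point.
Sat(AF A[a U q]) = {3, 4, 6, 7}
|Sat(AF A[a U q])| = |{3, 4, 6, 7}| = 4.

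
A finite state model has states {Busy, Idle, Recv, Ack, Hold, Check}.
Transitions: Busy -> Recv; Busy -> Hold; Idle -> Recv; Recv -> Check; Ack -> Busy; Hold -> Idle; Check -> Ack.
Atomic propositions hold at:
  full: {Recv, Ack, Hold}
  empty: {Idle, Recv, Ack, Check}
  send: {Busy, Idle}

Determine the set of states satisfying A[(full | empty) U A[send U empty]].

Sat(full | empty) = {Idle, Recv, Ack, Hold, Check}
A[send U empty]: least fixpoint, start Z0 = Sat(empty) = {Idle, Recv, Ack, Check}, add states in Sat(send) with every successor in Z. Already a fixed point.
Sat(A[send U empty]) = {Idle, Recv, Ack, Check}
A[(full | empty) U A[send U empty]]: least fixpoint, start Z0 = Sat(A[send U empty]) = {Idle, Recv, Ack, Check}, add states in Sat(full | empty) with every successor in Z. Z1 = {Idle, Recv, Ack, Hold, Check}; fixed.
Sat(A[(full | empty) U A[send U empty]]) = {Idle, Recv, Ack, Hold, Check}

{Idle, Recv, Ack, Hold, Check}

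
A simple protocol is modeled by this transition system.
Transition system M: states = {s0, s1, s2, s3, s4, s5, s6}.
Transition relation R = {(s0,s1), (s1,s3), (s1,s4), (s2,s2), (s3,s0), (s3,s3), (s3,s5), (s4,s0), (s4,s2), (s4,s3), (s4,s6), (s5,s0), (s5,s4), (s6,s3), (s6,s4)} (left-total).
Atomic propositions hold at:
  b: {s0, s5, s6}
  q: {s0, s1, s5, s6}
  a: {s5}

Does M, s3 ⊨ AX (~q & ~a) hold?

No

Sat(~q) = {s2, s3, s4}
Sat(~a) = {s0, s1, s2, s3, s4, s6}
Sat(~q & ~a) = {s2, s3, s4}
Sat(AX (~q & ~a)) = {s : every successor in {s2, s3, s4}} = {s1, s2, s6}
s3 ∉ Sat(AX (~q & ~a)) = {s1, s2, s6}, so the formula does not hold at s3.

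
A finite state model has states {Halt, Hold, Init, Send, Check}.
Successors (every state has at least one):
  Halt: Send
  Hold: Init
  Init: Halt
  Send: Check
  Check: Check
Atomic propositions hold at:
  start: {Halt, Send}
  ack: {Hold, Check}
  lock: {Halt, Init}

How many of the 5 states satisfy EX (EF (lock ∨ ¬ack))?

Sat(¬ack) = {Halt, Init, Send}
Sat(lock ∨ ¬ack) = {Halt, Init, Send}
EF (lock ∨ ¬ack): least fixpoint, start Z0 = {Halt, Init, Send}, add states with some successor in Z. Z1 = {Halt, Hold, Init, Send}; fixed.
Sat(EF (lock ∨ ¬ack)) = {Halt, Hold, Init, Send}
Sat(EX (EF (lock ∨ ¬ack))) = {s : some successor in {Halt, Hold, Init, Send}} = {Halt, Hold, Init}
|Sat(EX (EF (lock ∨ ¬ack)))| = |{Halt, Hold, Init}| = 3.

3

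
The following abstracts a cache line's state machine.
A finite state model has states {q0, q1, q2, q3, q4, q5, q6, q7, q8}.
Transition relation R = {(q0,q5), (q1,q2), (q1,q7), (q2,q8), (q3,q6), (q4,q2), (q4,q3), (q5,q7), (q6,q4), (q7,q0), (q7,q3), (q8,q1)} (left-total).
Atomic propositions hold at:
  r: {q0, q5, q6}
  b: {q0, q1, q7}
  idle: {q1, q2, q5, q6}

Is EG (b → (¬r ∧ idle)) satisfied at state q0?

No

Sat(¬r) = {q1, q2, q3, q4, q7, q8}
Sat(¬r ∧ idle) = {q1, q2}
Sat(b → (¬r ∧ idle)) = {q1, q2, q3, q4, q5, q6, q8}
EG (b → (¬r ∧ idle)): greatest fixpoint, start Z0 = {q1, q2, q3, q4, q5, q6, q8}, keep only states in Sat with some successor in Z. Z1 = {q1, q2, q3, q4, q6, q8}; fixed.
Sat(EG (b → (¬r ∧ idle))) = {q1, q2, q3, q4, q6, q8}
q0 ∉ Sat(EG (b → (¬r ∧ idle))) = {q1, q2, q3, q4, q6, q8}, so the formula does not hold at q0.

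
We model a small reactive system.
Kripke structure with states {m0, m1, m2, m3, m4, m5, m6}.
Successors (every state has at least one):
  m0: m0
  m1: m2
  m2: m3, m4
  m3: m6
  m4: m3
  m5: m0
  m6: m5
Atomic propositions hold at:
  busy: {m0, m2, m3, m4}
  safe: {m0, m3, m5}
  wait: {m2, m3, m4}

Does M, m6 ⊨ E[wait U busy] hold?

No

E[wait U busy]: least fixpoint, start Z0 = Sat(busy) = {m0, m2, m3, m4}, add states in Sat(wait) with some successor in Z. Already a fixed point.
Sat(E[wait U busy]) = {m0, m2, m3, m4}
m6 ∉ Sat(E[wait U busy]) = {m0, m2, m3, m4}, so the formula does not hold at m6.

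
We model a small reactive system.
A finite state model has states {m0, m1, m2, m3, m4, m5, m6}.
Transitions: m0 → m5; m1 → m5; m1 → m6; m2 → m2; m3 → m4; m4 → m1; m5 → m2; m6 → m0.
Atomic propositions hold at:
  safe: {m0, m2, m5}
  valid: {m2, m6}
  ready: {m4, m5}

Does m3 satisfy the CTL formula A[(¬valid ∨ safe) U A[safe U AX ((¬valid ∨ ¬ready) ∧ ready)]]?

Yes

Sat(¬valid) = {m0, m1, m3, m4, m5}
Sat(¬valid ∨ safe) = {m0, m1, m2, m3, m4, m5}
Sat(¬ready) = {m0, m1, m2, m3, m6}
Sat(¬valid ∨ ¬ready) = {m0, m1, m2, m3, m4, m5, m6}
Sat((¬valid ∨ ¬ready) ∧ ready) = {m4, m5}
Sat(AX ((¬valid ∨ ¬ready) ∧ ready)) = {s : every successor in {m4, m5}} = {m0, m3}
A[safe U AX ((¬valid ∨ ¬ready) ∧ ready)]: least fixpoint, start Z0 = Sat(AX ((¬valid ∨ ¬ready) ∧ ready)) = {m0, m3}, add states in Sat(safe) with every successor in Z. Already a fixed point.
Sat(A[safe U AX ((¬valid ∨ ¬ready) ∧ ready)]) = {m0, m3}
A[(¬valid ∨ safe) U A[safe U AX ((¬valid ∨ ¬ready) ∧ ready)]]: least fixpoint, start Z0 = Sat(A[safe U AX ((¬valid ∨ ¬ready) ∧ ready)]) = {m0, m3}, add states in Sat(¬valid ∨ safe) with every successor in Z. Already a fixed point.
Sat(A[(¬valid ∨ safe) U A[safe U AX ((¬valid ∨ ¬ready) ∧ ready)]]) = {m0, m3}
m3 ∈ Sat(A[(¬valid ∨ safe) U A[safe U AX ((¬valid ∨ ¬ready) ∧ ready)]]) = {m0, m3}, so the formula holds at m3.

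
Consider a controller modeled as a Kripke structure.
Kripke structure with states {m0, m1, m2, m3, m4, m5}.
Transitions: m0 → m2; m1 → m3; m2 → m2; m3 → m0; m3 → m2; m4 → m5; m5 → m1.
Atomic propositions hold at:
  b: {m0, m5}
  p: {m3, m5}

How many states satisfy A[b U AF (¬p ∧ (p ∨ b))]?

Sat(¬p) = {m0, m1, m2, m4}
Sat(p ∨ b) = {m0, m3, m5}
Sat(¬p ∧ (p ∨ b)) = {m0}
AF (¬p ∧ (p ∨ b)): least fixpoint, start Z0 = {m0}, add states with every successor in Z. Already a fixed point.
Sat(AF (¬p ∧ (p ∨ b))) = {m0}
A[b U AF (¬p ∧ (p ∨ b))]: least fixpoint, start Z0 = Sat(AF (¬p ∧ (p ∨ b))) = {m0}, add states in Sat(b) with every successor in Z. Already a fixed point.
Sat(A[b U AF (¬p ∧ (p ∨ b))]) = {m0}
|Sat(A[b U AF (¬p ∧ (p ∨ b))])| = |{m0}| = 1.

1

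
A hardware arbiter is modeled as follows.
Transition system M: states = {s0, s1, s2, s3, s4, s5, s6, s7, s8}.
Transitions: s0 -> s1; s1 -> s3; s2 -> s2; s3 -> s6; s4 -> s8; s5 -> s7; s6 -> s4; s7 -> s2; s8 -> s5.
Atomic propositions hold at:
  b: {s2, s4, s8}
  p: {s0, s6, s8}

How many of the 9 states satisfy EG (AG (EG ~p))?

Sat(~p) = {s1, s2, s3, s4, s5, s7}
EG ~p: greatest fixpoint, start Z0 = {s1, s2, s3, s4, s5, s7}, keep only states in Sat with some successor in Z. Z1 = {s1, s2, s5, s7}; Z2 = {s2, s5, s7}; fixed.
Sat(EG ~p) = {s2, s5, s7}
AG (EG ~p): greatest fixpoint, start Z0 = {s2, s5, s7}, keep only states in Sat with every successor in Z. Already a fixed point.
Sat(AG (EG ~p)) = {s2, s5, s7}
EG (AG (EG ~p)): greatest fixpoint, start Z0 = {s2, s5, s7}, keep only states in Sat with some successor in Z. Already a fixed point.
Sat(EG (AG (EG ~p))) = {s2, s5, s7}
|Sat(EG (AG (EG ~p)))| = |{s2, s5, s7}| = 3.

3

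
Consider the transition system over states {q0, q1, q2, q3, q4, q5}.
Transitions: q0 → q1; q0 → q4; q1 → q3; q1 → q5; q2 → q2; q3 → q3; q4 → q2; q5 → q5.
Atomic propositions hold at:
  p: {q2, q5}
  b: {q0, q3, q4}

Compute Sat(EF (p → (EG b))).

{q0, q1, q3, q4}

EG b: greatest fixpoint, start Z0 = {q0, q3, q4}, keep only states in Sat with some successor in Z. Z1 = {q0, q3}; Z2 = {q3}; fixed.
Sat(EG b) = {q3}
Sat(p → (EG b)) = {q0, q1, q3, q4}
EF (p → (EG b)): least fixpoint, start Z0 = {q0, q1, q3, q4}, add states with some successor in Z. Already a fixed point.
Sat(EF (p → (EG b))) = {q0, q1, q3, q4}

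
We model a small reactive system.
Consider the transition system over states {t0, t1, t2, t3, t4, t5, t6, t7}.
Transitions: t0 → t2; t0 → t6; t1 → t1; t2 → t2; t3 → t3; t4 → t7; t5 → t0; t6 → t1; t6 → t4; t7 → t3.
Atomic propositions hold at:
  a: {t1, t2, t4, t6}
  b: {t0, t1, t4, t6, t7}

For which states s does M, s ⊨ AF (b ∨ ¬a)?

{t0, t1, t3, t4, t5, t6, t7}

Sat(¬a) = {t0, t3, t5, t7}
Sat(b ∨ ¬a) = {t0, t1, t3, t4, t5, t6, t7}
AF (b ∨ ¬a): least fixpoint, start Z0 = {t0, t1, t3, t4, t5, t6, t7}, add states with every successor in Z. Already a fixed point.
Sat(AF (b ∨ ¬a)) = {t0, t1, t3, t4, t5, t6, t7}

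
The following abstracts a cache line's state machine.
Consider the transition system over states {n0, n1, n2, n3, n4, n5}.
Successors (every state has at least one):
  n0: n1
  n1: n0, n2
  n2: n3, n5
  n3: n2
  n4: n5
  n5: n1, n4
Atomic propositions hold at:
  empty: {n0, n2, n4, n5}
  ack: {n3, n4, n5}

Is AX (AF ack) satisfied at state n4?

Yes

AF ack: least fixpoint, start Z0 = {n3, n4, n5}, add states with every successor in Z. Z1 = {n2, n3, n4, n5}; fixed.
Sat(AF ack) = {n2, n3, n4, n5}
Sat(AX (AF ack)) = {s : every successor in {n2, n3, n4, n5}} = {n2, n3, n4}
n4 ∈ Sat(AX (AF ack)) = {n2, n3, n4}, so the formula holds at n4.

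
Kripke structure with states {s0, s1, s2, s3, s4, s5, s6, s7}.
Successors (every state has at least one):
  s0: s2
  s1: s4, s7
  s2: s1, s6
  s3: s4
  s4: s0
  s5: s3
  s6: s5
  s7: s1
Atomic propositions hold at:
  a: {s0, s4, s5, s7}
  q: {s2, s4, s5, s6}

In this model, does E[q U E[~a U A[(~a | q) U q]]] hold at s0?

No

Sat(~a) = {s1, s2, s3, s6}
Sat(~a | q) = {s1, s2, s3, s4, s5, s6}
A[(~a | q) U q]: least fixpoint, start Z0 = Sat(q) = {s2, s4, s5, s6}, add states in Sat(~a | q) with every successor in Z. Z1 = {s2, s3, s4, s5, s6}; fixed.
Sat(A[(~a | q) U q]) = {s2, s3, s4, s5, s6}
E[~a U A[(~a | q) U q]]: least fixpoint, start Z0 = Sat(A[(~a | q) U q]) = {s2, s3, s4, s5, s6}, add states in Sat(~a) with some successor in Z. Z1 = {s1, s2, s3, s4, s5, s6}; fixed.
Sat(E[~a U A[(~a | q) U q]]) = {s1, s2, s3, s4, s5, s6}
E[q U E[~a U A[(~a | q) U q]]]: least fixpoint, start Z0 = Sat(E[~a U A[(~a | q) U q]]) = {s1, s2, s3, s4, s5, s6}, add states in Sat(q) with some successor in Z. Already a fixed point.
Sat(E[q U E[~a U A[(~a | q) U q]]]) = {s1, s2, s3, s4, s5, s6}
s0 ∉ Sat(E[q U E[~a U A[(~a | q) U q]]]) = {s1, s2, s3, s4, s5, s6}, so the formula does not hold at s0.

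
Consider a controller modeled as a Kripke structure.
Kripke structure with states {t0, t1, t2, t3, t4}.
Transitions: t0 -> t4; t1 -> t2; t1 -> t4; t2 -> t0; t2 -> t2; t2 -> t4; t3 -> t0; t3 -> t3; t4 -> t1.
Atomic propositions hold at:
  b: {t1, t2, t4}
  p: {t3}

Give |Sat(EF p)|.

1

EF p: least fixpoint, start Z0 = {t3}, add states with some successor in Z. Already a fixed point.
Sat(EF p) = {t3}
|Sat(EF p)| = |{t3}| = 1.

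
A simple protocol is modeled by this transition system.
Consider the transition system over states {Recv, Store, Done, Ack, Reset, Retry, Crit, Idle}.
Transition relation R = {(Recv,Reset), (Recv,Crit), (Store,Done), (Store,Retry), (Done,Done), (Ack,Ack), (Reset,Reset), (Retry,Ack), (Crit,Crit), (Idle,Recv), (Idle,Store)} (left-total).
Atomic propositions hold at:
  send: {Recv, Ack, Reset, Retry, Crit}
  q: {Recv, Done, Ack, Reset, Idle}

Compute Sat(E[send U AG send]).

{Recv, Ack, Reset, Retry, Crit}

AG send: greatest fixpoint, start Z0 = {Recv, Ack, Reset, Retry, Crit}, keep only states in Sat with every successor in Z. Already a fixed point.
Sat(AG send) = {Recv, Ack, Reset, Retry, Crit}
E[send U AG send]: least fixpoint, start Z0 = Sat(AG send) = {Recv, Ack, Reset, Retry, Crit}, add states in Sat(send) with some successor in Z. Already a fixed point.
Sat(E[send U AG send]) = {Recv, Ack, Reset, Retry, Crit}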